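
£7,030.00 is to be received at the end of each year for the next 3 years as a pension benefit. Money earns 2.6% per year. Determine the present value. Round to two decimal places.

This is an ordinary annuity: 3 payments of £7,030.00 at the end of each year.
Periodic rate r = 0.026 per year.
PV = PMT × [(1 − (1+r)^−n)/r] = 7,030 × [1 − (1+r)^−3] / r = £20,039.05

£20,039.05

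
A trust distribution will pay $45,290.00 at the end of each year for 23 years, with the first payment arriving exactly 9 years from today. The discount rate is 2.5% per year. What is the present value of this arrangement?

$644,262.49

Ordinary annuity of 23 payments, first payment at period 9.
Periodic rate r = 0.025 per year.
The ordinary-annuity PV formula values the stream one period before the first payment (period 8); discount that back 8 periods:
PV₀ = 45,290 × [1 − (1+r)^−23] / r × (1+r)^−8 = $644,262.49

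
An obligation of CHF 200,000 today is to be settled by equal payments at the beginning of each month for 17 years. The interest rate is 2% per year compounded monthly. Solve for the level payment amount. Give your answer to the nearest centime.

Level annuity due; solve PV = PMT × [(1 − (1+r)^−n)/r] × (1+r) for PMT.
Periodic rate r = 0.02/12 per month; n is counted in months.
With n = 204: PMT = 200,000 / ([(1 − (1+r)^−n)/r] × (1+r)) = CHF 1,155.37

CHF 1,155.37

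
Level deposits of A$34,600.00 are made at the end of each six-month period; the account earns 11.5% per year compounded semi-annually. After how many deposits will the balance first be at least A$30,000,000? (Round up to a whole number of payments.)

71 payments

Periodic rate r = 0.115/2 per half-year; n is counted in half-years.
Ordinary annuity FV: 30,000,000 = 34,600 × [((1+r)^n − 1)/r].
(1+r)^n = 1 + 30,000,000 × r / 34,600, so n = ln(1 + 30,000,000·r/34,600) / ln(1+r) = 70.28.
Round up to a whole number of payments: n = 71.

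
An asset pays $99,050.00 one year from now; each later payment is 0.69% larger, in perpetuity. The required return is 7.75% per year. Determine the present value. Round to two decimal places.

$1,402,974.50

Periodic rate r = 0.0775 per year.
Growing perpetuity (Gordon): PV = PMT₁ / (r − g) = 99,050 / (r − 0.0069) = $1,402,974.50.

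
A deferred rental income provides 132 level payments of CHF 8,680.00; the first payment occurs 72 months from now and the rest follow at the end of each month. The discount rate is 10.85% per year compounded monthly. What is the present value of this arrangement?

CHF 352,242.68

Ordinary annuity of 132 payments, first payment at period 72.
Periodic rate r = 0.1085/12 per month; n is counted in months.
The ordinary-annuity PV formula values the stream one period before the first payment (period 71); discount that back 71 periods:
PV₀ = 8,680 × [1 − (1+r)^−132] / r × (1+r)^−71 = CHF 352,242.68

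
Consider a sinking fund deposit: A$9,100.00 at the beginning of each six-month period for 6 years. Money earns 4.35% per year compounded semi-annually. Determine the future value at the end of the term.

This is an annuity due: 12 deposits of A$9,100.00 at the beginning of each six-month period.
Periodic rate r = 0.0435/2 per half-year; n is counted in half-years.
FV = PMT × [((1+r)^n − 1)/r] × (1+r) = 9,100 × [(1+r)^12 − 1] / r × (1+r) = A$125,938.99

A$125,938.99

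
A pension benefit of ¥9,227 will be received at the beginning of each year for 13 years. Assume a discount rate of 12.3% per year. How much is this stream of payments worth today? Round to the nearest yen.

¥65,597

This is an annuity due: 13 payments of ¥9,227 at the beginning of each year.
Periodic rate r = 0.123 per year.
PV = PMT × [(1 − (1+r)^−n)/r] × (1+r) = 9,227 × [1 − (1+r)^−13] / r × (1+r) = ¥65,597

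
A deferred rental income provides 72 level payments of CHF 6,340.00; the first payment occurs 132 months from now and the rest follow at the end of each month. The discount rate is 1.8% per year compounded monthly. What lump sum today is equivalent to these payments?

CHF 355,302.05

Ordinary annuity of 72 payments, first payment at period 132.
Periodic rate r = 0.018/12 per month; n is counted in months.
The ordinary-annuity PV formula values the stream one period before the first payment (period 131); discount that back 131 periods:
PV₀ = 6,340 × [1 − (1+r)^−72] / r × (1+r)^−131 = CHF 355,302.05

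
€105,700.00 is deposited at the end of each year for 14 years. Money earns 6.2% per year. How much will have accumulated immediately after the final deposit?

This is an ordinary annuity: 14 deposits of €105,700.00 at the end of each year.
Periodic rate r = 0.062 per year.
FV = PMT × [((1+r)^n − 1)/r] = 105,700 × [(1+r)^14 − 1] / r = €2,252,712.40

€2,252,712.40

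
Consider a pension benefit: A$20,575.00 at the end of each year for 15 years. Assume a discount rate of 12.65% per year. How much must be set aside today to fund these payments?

A$135,403.56

This is an ordinary annuity: 15 payments of A$20,575.00 at the end of each year.
Periodic rate r = 0.1265 per year.
PV = PMT × [(1 − (1+r)^−n)/r] = 20,575 × [1 − (1+r)^−15] / r = A$135,403.56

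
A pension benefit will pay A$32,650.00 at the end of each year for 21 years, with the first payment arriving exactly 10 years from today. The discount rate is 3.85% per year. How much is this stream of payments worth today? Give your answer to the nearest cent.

A$330,579.73

Ordinary annuity of 21 payments, first payment at period 10.
Periodic rate r = 0.0385 per year.
The ordinary-annuity PV formula values the stream one period before the first payment (period 9); discount that back 9 periods:
PV₀ = 32,650 × [1 − (1+r)^−21] / r × (1+r)^−9 = A$330,579.73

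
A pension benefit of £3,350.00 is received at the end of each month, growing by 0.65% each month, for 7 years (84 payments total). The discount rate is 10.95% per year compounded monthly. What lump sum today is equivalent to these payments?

Periodic rate r = 0.1095/12 per month; n is counted in months.
Growing ordinary annuity: PV = PMT₁ × [1 − ((1+g)/(1+r))^n] / (r − g) = 3,350 × [1 − ((1+0.0065)/(1+r))^84] / (r − 0.0065) = £250,784.48.

£250,784.48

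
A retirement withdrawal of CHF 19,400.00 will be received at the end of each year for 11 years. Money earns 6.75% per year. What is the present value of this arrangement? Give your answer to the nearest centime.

CHF 147,303.18

This is an ordinary annuity: 11 payments of CHF 19,400.00 at the end of each year.
Periodic rate r = 0.0675 per year.
PV = PMT × [(1 − (1+r)^−n)/r] = 19,400 × [1 − (1+r)^−11] / r = CHF 147,303.18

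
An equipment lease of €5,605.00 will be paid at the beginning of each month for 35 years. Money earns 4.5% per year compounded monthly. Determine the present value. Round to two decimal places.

This is an annuity due: 420 payments of €5,605.00 at the beginning of each month.
Periodic rate r = 0.045/12 per month; n is counted in months.
PV = PMT × [(1 − (1+r)^−n)/r] × (1+r) = 5,605 × [1 − (1+r)^−420] / r × (1+r) = €1,188,787.89

€1,188,787.89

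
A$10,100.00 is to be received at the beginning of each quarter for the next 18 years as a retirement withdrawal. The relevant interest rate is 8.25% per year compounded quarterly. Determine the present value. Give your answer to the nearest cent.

This is an annuity due: 72 payments of A$10,100.00 at the beginning of each quarter.
Periodic rate r = 0.0825/4 per quarter; n is counted in quarters.
PV = PMT × [(1 − (1+r)^−n)/r] × (1+r) = 10,100 × [1 − (1+r)^−72] / r × (1+r) = A$384,868.65

A$384,868.65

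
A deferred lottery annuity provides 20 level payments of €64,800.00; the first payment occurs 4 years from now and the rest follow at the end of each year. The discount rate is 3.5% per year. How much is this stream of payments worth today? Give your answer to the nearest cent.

Ordinary annuity of 20 payments, first payment at period 4.
Periodic rate r = 0.035 per year.
The ordinary-annuity PV formula values the stream one period before the first payment (period 3); discount that back 3 periods:
PV₀ = 64,800 × [1 − (1+r)^−20] / r × (1+r)^−3 = €830,656.52

€830,656.52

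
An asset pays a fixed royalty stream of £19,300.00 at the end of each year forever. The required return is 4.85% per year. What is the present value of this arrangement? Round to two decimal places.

Periodic rate r = 0.0485 per year.
Level perpetuity: PV = PMT / r = 19,300 / (0.0485) = £397,938.14.

£397,938.14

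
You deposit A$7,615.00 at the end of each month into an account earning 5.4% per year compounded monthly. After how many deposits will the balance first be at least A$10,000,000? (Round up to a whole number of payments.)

Periodic rate r = 0.054/12 per month; n is counted in months.
Ordinary annuity FV: 10,000,000 = 7,615 × [((1+r)^n − 1)/r].
(1+r)^n = 1 + 10,000,000 × r / 7,615, so n = ln(1 + 10,000,000·r/7,615) / ln(1+r) = 430.49.
Round up to a whole number of payments: n = 431.

431 payments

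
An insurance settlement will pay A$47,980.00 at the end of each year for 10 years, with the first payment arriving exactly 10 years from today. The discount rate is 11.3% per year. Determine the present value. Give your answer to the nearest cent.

Ordinary annuity of 10 payments, first payment at period 10.
Periodic rate r = 0.113 per year.
The ordinary-annuity PV formula values the stream one period before the first payment (period 9); discount that back 9 periods:
PV₀ = 47,980 × [1 − (1+r)^−10] / r × (1+r)^−9 = A$106,467.96

A$106,467.96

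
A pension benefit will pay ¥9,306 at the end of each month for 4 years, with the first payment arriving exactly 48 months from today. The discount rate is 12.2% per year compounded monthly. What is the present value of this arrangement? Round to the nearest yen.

Ordinary annuity of 48 payments, first payment at period 48.
Periodic rate r = 0.122/12 per month; n is counted in months.
The ordinary-annuity PV formula values the stream one period before the first payment (period 47); discount that back 47 periods:
PV₀ = 9,306 × [1 − (1+r)^−48] / r × (1+r)^−47 = ¥218,856

¥218,856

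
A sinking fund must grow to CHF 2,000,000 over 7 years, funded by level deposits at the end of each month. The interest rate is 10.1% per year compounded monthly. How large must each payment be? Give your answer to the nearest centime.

Level ordinary annuity; solve FV = PMT × [((1+r)^n − 1)/r] for PMT.
Periodic rate r = 0.101/12 per month; n is counted in months.
With n = 84: PMT = 2,000,000 / ([((1+r)^n − 1)/r]) = CHF 16,472.47

CHF 16,472.47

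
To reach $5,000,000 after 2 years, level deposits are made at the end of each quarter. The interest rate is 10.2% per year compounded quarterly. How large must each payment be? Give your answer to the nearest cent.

$571,324.19

Level ordinary annuity; solve FV = PMT × [((1+r)^n − 1)/r] for PMT.
Periodic rate r = 0.102/4 per quarter; n is counted in quarters.
With n = 8: PMT = 5,000,000 / ([((1+r)^n − 1)/r]) = $571,324.19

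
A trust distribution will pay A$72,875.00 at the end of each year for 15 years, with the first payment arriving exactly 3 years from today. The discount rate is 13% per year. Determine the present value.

A$368,819.69

Ordinary annuity of 15 payments, first payment at period 3.
Periodic rate r = 0.13 per year.
The ordinary-annuity PV formula values the stream one period before the first payment (period 2); discount that back 2 periods:
PV₀ = 72,875 × [1 − (1+r)^−15] / r × (1+r)^−2 = A$368,819.69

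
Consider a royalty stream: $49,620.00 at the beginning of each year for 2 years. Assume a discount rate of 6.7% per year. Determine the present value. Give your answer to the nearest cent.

This is an annuity due: 2 payments of $49,620.00 at the beginning of each year.
Periodic rate r = 0.067 per year.
PV = PMT × [(1 − (1+r)^−n)/r] × (1+r) = 49,620 × [1 − (1+r)^−2] / r × (1+r) = $96,124.22

$96,124.22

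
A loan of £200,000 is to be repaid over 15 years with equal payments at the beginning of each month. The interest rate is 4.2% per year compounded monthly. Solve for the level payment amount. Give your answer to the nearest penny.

£1,494.27

Level annuity due; solve PV = PMT × [(1 − (1+r)^−n)/r] × (1+r) for PMT.
Periodic rate r = 0.042/12 per month; n is counted in months.
With n = 180: PMT = 200,000 / ([(1 − (1+r)^−n)/r] × (1+r)) = £1,494.27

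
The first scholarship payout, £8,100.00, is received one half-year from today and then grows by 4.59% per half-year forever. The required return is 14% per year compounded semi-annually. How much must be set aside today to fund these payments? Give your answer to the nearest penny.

Periodic rate r = 0.14/2 per half-year.
Growing perpetuity (Gordon): PV = PMT₁ / (r − g) = 8,100 / (r − 0.0459) = £336,099.59.

£336,099.59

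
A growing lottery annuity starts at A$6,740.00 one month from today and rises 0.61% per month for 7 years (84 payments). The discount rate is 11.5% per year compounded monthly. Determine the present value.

Periodic rate r = 0.115/12 per month; n is counted in months.
Growing ordinary annuity: PV = PMT₁ × [1 − ((1+g)/(1+r))^n] / (r − g) = 6,740 × [1 − ((1+0.0061)/(1+r))^84] / (r − 0.0061) = A$487,560.47.

A$487,560.47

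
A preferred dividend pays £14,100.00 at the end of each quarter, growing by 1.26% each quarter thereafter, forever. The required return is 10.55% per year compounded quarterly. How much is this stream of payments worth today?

£1,023,593.47

Periodic rate r = 0.1055/4 per quarter.
Growing perpetuity (Gordon): PV = PMT₁ / (r − g) = 14,100 / (r − 0.0126) = £1,023,593.47.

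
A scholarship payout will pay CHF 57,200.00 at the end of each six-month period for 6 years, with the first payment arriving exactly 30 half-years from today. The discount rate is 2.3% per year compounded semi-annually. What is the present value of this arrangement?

Ordinary annuity of 12 payments, first payment at period 30.
Periodic rate r = 0.023/2 per half-year; n is counted in half-years.
The ordinary-annuity PV formula values the stream one period before the first payment (period 29); discount that back 29 periods:
PV₀ = 57,200 × [1 − (1+r)^−12] / r × (1+r)^−29 = CHF 457,748.10

CHF 457,748.10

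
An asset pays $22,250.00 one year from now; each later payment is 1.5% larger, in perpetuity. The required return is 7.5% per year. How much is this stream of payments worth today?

Periodic rate r = 0.075 per year.
Growing perpetuity (Gordon): PV = PMT₁ / (r − g) = 22,250 / (r − 0.015) = $370,833.33.

$370,833.33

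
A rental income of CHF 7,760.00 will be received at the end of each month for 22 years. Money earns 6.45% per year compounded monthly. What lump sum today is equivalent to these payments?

CHF 1,093,074.29

This is an ordinary annuity: 264 payments of CHF 7,760.00 at the end of each month.
Periodic rate r = 0.0645/12 per month; n is counted in months.
PV = PMT × [(1 − (1+r)^−n)/r] = 7,760 × [1 − (1+r)^−264] / r = CHF 1,093,074.29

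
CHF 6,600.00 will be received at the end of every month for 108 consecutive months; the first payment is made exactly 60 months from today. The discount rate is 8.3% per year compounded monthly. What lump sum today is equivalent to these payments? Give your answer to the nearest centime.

Ordinary annuity of 108 payments, first payment at period 60.
Periodic rate r = 0.083/12 per month; n is counted in months.
The ordinary-annuity PV formula values the stream one period before the first payment (period 59); discount that back 59 periods:
PV₀ = 6,600 × [1 − (1+r)^−108] / r × (1+r)^−59 = CHF 333,567.28

CHF 333,567.28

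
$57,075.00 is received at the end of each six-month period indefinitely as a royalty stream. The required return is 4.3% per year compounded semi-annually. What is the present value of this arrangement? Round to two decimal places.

$2,654,651.16

Periodic rate r = 0.043/2 per half-year.
Level perpetuity: PV = PMT / r = 57,075 / (0.043/2) = $2,654,651.16.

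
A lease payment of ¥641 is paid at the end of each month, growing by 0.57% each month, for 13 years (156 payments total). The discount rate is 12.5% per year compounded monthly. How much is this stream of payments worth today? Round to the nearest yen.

Periodic rate r = 0.125/12 per month; n is counted in months.
Growing ordinary annuity: PV = PMT₁ × [1 − ((1+g)/(1+r))^n] / (r − g) = 641 × [1 − ((1+0.0057)/(1+r))^156] / (r − 0.0057) = ¥70,404.

¥70,404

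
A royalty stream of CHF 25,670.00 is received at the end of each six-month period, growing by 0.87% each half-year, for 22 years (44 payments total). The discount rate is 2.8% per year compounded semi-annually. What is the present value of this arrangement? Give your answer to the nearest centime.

CHF 997,399.63

Periodic rate r = 0.028/2 per half-year; n is counted in half-years.
Growing ordinary annuity: PV = PMT₁ × [1 − ((1+g)/(1+r))^n] / (r − g) = 25,670 × [1 − ((1+0.0087)/(1+r))^44] / (r − 0.0087) = CHF 997,399.63.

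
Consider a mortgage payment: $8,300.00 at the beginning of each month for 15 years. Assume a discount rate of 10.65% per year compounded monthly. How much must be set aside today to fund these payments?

$751,192.25

This is an annuity due: 180 payments of $8,300.00 at the beginning of each month.
Periodic rate r = 0.1065/12 per month; n is counted in months.
PV = PMT × [(1 − (1+r)^−n)/r] × (1+r) = 8,300 × [1 − (1+r)^−180] / r × (1+r) = $751,192.25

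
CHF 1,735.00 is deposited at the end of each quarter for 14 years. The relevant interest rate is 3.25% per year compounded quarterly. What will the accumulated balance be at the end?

This is an ordinary annuity: 56 deposits of CHF 1,735.00 at the end of each quarter.
Periodic rate r = 0.0325/4 per quarter; n is counted in quarters.
FV = PMT × [((1+r)^n − 1)/r] = 1,735 × [(1+r)^56 − 1] / r = CHF 122,416.96

CHF 122,416.96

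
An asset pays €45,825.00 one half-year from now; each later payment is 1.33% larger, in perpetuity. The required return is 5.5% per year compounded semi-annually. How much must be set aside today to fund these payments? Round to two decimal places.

Periodic rate r = 0.055/2 per half-year.
Growing perpetuity (Gordon): PV = PMT₁ / (r − g) = 45,825 / (r − 0.0133) = €3,227,112.68.

€3,227,112.68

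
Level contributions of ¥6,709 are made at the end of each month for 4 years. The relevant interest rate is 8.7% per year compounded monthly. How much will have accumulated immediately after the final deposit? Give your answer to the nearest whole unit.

This is an ordinary annuity: 48 deposits of ¥6,709 at the end of each month.
Periodic rate r = 0.087/12 per month; n is counted in months.
FV = PMT × [((1+r)^n − 1)/r] = 6,709 × [(1+r)^48 − 1] / r = ¥383,528

¥383,528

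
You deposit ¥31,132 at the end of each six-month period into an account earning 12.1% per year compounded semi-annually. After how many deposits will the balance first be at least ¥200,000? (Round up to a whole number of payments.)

6 payments

Periodic rate r = 0.121/2 per half-year; n is counted in half-years.
Ordinary annuity FV: 200,000 = 31,132 × [((1+r)^n − 1)/r].
(1+r)^n = 1 + 200,000 × r / 31,132, so n = ln(1 + 200,000·r/31,132) / ln(1+r) = 5.59.
Round up to a whole number of payments: n = 6.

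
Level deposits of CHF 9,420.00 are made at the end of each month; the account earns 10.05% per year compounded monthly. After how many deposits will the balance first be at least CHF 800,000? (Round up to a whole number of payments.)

Periodic rate r = 0.1005/12 per month; n is counted in months.
Ordinary annuity FV: 800,000 = 9,420 × [((1+r)^n − 1)/r].
(1+r)^n = 1 + 800,000 × r / 9,420, so n = ln(1 + 800,000·r/9,420) / ln(1+r) = 64.41.
Round up to a whole number of payments: n = 65.

65 payments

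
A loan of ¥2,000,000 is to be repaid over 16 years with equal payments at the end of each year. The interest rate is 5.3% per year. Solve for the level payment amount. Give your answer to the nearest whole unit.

Level ordinary annuity; solve PV = PMT × [(1 − (1+r)^−n)/r] for PMT.
Periodic rate r = 0.053 per year.
With n = 16: PMT = 2,000,000 / ([(1 − (1+r)^−n)/r]) = ¥188,501

¥188,501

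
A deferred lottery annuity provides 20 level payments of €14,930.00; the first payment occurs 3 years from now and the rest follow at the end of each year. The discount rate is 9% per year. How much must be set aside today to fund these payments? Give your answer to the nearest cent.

Ordinary annuity of 20 payments, first payment at period 3.
Periodic rate r = 0.09 per year.
The ordinary-annuity PV formula values the stream one period before the first payment (period 2); discount that back 2 periods:
PV₀ = 14,930 × [1 − (1+r)^−20] / r × (1+r)^−2 = €114,711.88

€114,711.88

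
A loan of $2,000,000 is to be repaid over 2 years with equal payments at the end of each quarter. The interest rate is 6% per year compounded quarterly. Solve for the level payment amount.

Level ordinary annuity; solve PV = PMT × [(1 − (1+r)^−n)/r] for PMT.
Periodic rate r = 0.06/4 per quarter; n is counted in quarters.
With n = 8: PMT = 2,000,000 / ([(1 − (1+r)^−n)/r]) = $267,168.05

$267,168.05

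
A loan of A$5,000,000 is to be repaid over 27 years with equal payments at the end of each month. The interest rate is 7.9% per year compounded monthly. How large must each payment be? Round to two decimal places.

A$37,376.10

Level ordinary annuity; solve PV = PMT × [(1 − (1+r)^−n)/r] for PMT.
Periodic rate r = 0.079/12 per month; n is counted in months.
With n = 324: PMT = 5,000,000 / ([(1 − (1+r)^−n)/r]) = A$37,376.10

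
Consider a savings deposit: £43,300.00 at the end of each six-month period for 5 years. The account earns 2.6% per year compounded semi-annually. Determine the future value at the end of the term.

This is an ordinary annuity: 10 deposits of £43,300.00 at the end of each six-month period.
Periodic rate r = 0.026/2 per half-year; n is counted in half-years.
FV = PMT × [((1+r)^n − 1)/r] = 43,300 × [(1+r)^10 − 1] / r = £459,228.92

£459,228.92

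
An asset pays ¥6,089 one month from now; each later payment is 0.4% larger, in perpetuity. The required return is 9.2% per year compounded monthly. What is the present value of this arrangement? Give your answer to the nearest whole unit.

Periodic rate r = 0.092/12 per month.
Growing perpetuity (Gordon): PV = PMT₁ / (r − g) = 6,089 / (r − 0.004) = ¥1,660,636.

¥1,660,636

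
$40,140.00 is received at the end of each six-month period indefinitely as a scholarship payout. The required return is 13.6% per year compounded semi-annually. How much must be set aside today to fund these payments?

Periodic rate r = 0.136/2 per half-year.
Level perpetuity: PV = PMT / r = 40,140 / (0.136/2) = $590,294.12.

$590,294.12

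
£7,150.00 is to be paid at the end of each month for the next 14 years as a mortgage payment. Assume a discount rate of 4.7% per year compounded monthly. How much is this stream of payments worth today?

£878,898.50

This is an ordinary annuity: 168 payments of £7,150.00 at the end of each month.
Periodic rate r = 0.047/12 per month; n is counted in months.
PV = PMT × [(1 − (1+r)^−n)/r] = 7,150 × [1 − (1+r)^−168] / r = £878,898.50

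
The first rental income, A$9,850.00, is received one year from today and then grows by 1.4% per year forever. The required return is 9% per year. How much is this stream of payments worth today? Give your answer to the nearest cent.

Periodic rate r = 0.09 per year.
Growing perpetuity (Gordon): PV = PMT₁ / (r − g) = 9,850 / (r − 0.014) = A$129,605.26.

A$129,605.26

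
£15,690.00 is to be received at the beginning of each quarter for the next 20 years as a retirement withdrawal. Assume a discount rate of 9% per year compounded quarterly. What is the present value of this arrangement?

This is an annuity due: 80 payments of £15,690.00 at the beginning of each quarter.
Periodic rate r = 0.09/4 per quarter; n is counted in quarters.
PV = PMT × [(1 − (1+r)^−n)/r] × (1+r) = 15,690 × [1 − (1+r)^−80] / r × (1+r) = £592,786.26

£592,786.26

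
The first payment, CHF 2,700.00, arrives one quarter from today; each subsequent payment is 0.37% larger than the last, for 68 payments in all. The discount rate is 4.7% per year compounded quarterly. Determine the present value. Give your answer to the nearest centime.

CHF 140,573.54

Periodic rate r = 0.047/4 per quarter; n is counted in quarters.
Growing ordinary annuity: PV = PMT₁ × [1 − ((1+g)/(1+r))^n] / (r − g) = 2,700 × [1 − ((1+0.0037)/(1+r))^68] / (r − 0.0037) = CHF 140,573.54.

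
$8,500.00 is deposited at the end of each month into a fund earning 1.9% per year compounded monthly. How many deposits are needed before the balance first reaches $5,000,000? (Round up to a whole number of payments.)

417 payments

Periodic rate r = 0.019/12 per month; n is counted in months.
Ordinary annuity FV: 5,000,000 = 8,500 × [((1+r)^n − 1)/r].
(1+r)^n = 1 + 5,000,000 × r / 8,500, so n = ln(1 + 5,000,000·r/8,500) / ln(1+r) = 416.05.
Round up to a whole number of payments: n = 417.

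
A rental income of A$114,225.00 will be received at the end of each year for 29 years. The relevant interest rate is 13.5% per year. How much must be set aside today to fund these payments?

A$824,605.72

This is an ordinary annuity: 29 payments of A$114,225.00 at the end of each year.
Periodic rate r = 0.135 per year.
PV = PMT × [(1 − (1+r)^−n)/r] = 114,225 × [1 − (1+r)^−29] / r = A$824,605.72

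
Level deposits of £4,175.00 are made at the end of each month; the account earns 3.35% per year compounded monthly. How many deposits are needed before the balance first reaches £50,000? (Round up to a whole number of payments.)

12 payments

Periodic rate r = 0.0335/12 per month; n is counted in months.
Ordinary annuity FV: 50,000 = 4,175 × [((1+r)^n − 1)/r].
(1+r)^n = 1 + 50,000 × r / 4,175, so n = ln(1 + 50,000·r/4,175) / ln(1+r) = 11.80.
Round up to a whole number of payments: n = 12.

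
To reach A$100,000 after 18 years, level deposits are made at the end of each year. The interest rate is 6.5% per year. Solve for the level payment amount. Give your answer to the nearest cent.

Level ordinary annuity; solve FV = PMT × [((1+r)^n − 1)/r] for PMT.
Periodic rate r = 0.065 per year.
With n = 18: PMT = 100,000 / ([((1+r)^n − 1)/r]) = A$3,085.46

A$3,085.46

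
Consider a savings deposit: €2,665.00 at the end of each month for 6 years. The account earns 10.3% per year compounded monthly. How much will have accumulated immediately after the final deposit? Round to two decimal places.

€264,014.41

This is an ordinary annuity: 72 deposits of €2,665.00 at the end of each month.
Periodic rate r = 0.103/12 per month; n is counted in months.
FV = PMT × [((1+r)^n − 1)/r] = 2,665 × [(1+r)^72 − 1] / r = €264,014.41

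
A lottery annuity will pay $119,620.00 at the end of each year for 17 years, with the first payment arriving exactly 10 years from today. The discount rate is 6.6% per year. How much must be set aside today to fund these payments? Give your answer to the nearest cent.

Ordinary annuity of 17 payments, first payment at period 10.
Periodic rate r = 0.066 per year.
The ordinary-annuity PV formula values the stream one period before the first payment (period 9); discount that back 9 periods:
PV₀ = 119,620 × [1 − (1+r)^−17] / r × (1+r)^−9 = $675,624.50

$675,624.50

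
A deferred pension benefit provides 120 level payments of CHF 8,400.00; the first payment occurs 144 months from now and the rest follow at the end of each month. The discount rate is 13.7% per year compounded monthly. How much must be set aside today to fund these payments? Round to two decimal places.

Ordinary annuity of 120 payments, first payment at period 144.
Periodic rate r = 0.137/12 per month; n is counted in months.
The ordinary-annuity PV formula values the stream one period before the first payment (period 143); discount that back 143 periods:
PV₀ = 8,400 × [1 − (1+r)^−120] / r × (1+r)^−143 = CHF 107,958.55

CHF 107,958.55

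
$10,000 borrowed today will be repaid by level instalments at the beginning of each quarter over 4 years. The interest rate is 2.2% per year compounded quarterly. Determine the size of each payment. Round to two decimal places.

$651.04

Level annuity due; solve PV = PMT × [(1 − (1+r)^−n)/r] × (1+r) for PMT.
Periodic rate r = 0.022/4 per quarter; n is counted in quarters.
With n = 16: PMT = 10,000 / ([(1 − (1+r)^−n)/r] × (1+r)) = $651.04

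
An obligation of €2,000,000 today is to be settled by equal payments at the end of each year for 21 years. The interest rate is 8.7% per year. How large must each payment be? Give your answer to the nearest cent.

€210,514.12

Level ordinary annuity; solve PV = PMT × [(1 − (1+r)^−n)/r] for PMT.
Periodic rate r = 0.087 per year.
With n = 21: PMT = 2,000,000 / ([(1 − (1+r)^−n)/r]) = €210,514.12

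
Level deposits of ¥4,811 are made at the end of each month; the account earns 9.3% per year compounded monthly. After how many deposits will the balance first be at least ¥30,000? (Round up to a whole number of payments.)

7 payments

Periodic rate r = 0.093/12 per month; n is counted in months.
Ordinary annuity FV: 30,000 = 4,811 × [((1+r)^n − 1)/r].
(1+r)^n = 1 + 30,000 × r / 4,811, so n = ln(1 + 30,000·r/4,811) / ln(1+r) = 6.11.
Round up to a whole number of payments: n = 7.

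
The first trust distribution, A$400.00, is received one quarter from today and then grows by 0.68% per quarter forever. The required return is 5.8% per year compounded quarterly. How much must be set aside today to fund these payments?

A$51,948.05

Periodic rate r = 0.058/4 per quarter.
Growing perpetuity (Gordon): PV = PMT₁ / (r − g) = 400 / (r − 0.0068) = A$51,948.05.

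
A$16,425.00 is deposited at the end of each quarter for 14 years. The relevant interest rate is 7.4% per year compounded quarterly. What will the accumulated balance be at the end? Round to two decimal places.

This is an ordinary annuity: 56 deposits of A$16,425.00 at the end of each quarter.
Periodic rate r = 0.074/4 per quarter; n is counted in quarters.
FV = PMT × [((1+r)^n − 1)/r] = 16,425 × [(1+r)^56 − 1] / r = A$1,590,448.69

A$1,590,448.69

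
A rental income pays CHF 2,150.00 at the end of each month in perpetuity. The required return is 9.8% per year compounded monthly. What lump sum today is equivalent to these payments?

CHF 263,265.31

Periodic rate r = 0.098/12 per month.
Level perpetuity: PV = PMT / r = 2,150 / (0.098/12) = CHF 263,265.31.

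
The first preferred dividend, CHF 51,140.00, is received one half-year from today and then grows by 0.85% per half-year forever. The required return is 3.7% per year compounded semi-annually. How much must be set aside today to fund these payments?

CHF 5,114,000.00

Periodic rate r = 0.037/2 per half-year.
Growing perpetuity (Gordon): PV = PMT₁ / (r − g) = 51,140 / (r − 0.0085) = CHF 5,114,000.00.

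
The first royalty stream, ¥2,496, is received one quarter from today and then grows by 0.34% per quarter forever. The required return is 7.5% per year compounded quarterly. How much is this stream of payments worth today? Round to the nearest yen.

Periodic rate r = 0.075/4 per quarter.
Growing perpetuity (Gordon): PV = PMT₁ / (r − g) = 2,496 / (r − 0.0034) = ¥162,606.

¥162,606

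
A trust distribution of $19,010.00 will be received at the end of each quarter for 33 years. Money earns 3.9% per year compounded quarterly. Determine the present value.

$1,408,057.43

This is an ordinary annuity: 132 payments of $19,010.00 at the end of each quarter.
Periodic rate r = 0.039/4 per quarter; n is counted in quarters.
PV = PMT × [(1 − (1+r)^−n)/r] = 19,010 × [1 − (1+r)^−132] / r = $1,408,057.43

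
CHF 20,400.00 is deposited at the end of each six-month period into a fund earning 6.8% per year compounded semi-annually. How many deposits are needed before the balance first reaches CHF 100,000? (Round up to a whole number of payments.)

Periodic rate r = 0.068/2 per half-year; n is counted in half-years.
Ordinary annuity FV: 100,000 = 20,400 × [((1+r)^n − 1)/r].
(1+r)^n = 1 + 100,000 × r / 20,400, so n = ln(1 + 100,000·r/20,400) / ln(1+r) = 4.61.
Round up to a whole number of payments: n = 5.

5 payments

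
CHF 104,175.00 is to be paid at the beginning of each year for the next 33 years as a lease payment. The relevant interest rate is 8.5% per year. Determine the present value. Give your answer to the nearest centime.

CHF 1,239,690.58

This is an annuity due: 33 payments of CHF 104,175.00 at the beginning of each year.
Periodic rate r = 0.085 per year.
PV = PMT × [(1 − (1+r)^−n)/r] × (1+r) = 104,175 × [1 − (1+r)^−33] / r × (1+r) = CHF 1,239,690.58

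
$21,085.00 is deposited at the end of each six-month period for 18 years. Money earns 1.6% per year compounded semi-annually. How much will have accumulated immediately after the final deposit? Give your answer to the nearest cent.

This is an ordinary annuity: 36 deposits of $21,085.00 at the end of each six-month period.
Periodic rate r = 0.016/2 per half-year; n is counted in half-years.
FV = PMT × [((1+r)^n − 1)/r] = 21,085 × [(1+r)^36 − 1] / r = $875,633.26

$875,633.26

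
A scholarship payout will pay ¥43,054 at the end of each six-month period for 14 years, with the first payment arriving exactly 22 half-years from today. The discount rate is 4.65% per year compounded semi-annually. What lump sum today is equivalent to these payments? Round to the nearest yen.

Ordinary annuity of 28 payments, first payment at period 22.
Periodic rate r = 0.0465/2 per half-year; n is counted in half-years.
The ordinary-annuity PV formula values the stream one period before the first payment (period 21); discount that back 21 periods:
PV₀ = 43,054 × [1 − (1+r)^−28] / r × (1+r)^−21 = ¥542,348

¥542,348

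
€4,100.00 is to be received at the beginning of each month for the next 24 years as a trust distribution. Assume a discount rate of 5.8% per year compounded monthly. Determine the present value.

€639,782.60

This is an annuity due: 288 payments of €4,100.00 at the beginning of each month.
Periodic rate r = 0.058/12 per month; n is counted in months.
PV = PMT × [(1 − (1+r)^−n)/r] × (1+r) = 4,100 × [1 − (1+r)^−288] / r × (1+r) = €639,782.60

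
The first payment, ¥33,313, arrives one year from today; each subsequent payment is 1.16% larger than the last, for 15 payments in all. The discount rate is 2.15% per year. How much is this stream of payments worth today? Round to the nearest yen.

¥457,345

Periodic rate r = 0.0215 per year.
Growing ordinary annuity: PV = PMT₁ × [1 − ((1+g)/(1+r))^n] / (r − g) = 33,313 × [1 − ((1+0.0116)/(1+r))^15] / (r − 0.0116) = ¥457,345.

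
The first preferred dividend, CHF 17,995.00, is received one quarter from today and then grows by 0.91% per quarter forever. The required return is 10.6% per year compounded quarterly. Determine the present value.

Periodic rate r = 0.106/4 per quarter.
Growing perpetuity (Gordon): PV = PMT₁ / (r − g) = 17,995 / (r − 0.0091) = CHF 1,034,195.40.

CHF 1,034,195.40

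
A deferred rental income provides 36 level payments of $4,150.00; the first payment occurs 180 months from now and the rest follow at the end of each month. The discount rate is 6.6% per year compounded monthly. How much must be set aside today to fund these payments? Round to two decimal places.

Ordinary annuity of 36 payments, first payment at period 180.
Periodic rate r = 0.066/12 per month; n is counted in months.
The ordinary-annuity PV formula values the stream one period before the first payment (period 179); discount that back 179 periods:
PV₀ = 4,150 × [1 − (1+r)^−36] / r × (1+r)^−179 = $50,651.88

$50,651.88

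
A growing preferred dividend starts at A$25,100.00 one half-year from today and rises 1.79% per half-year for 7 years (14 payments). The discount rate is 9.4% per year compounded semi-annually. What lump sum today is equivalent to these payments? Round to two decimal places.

Periodic rate r = 0.094/2 per half-year; n is counted in half-years.
Growing ordinary annuity: PV = PMT₁ × [1 − ((1+g)/(1+r))^n] / (r − g) = 25,100 × [1 − ((1+0.0179)/(1+r))^14] / (r − 0.0179) = A$281,245.01.

A$281,245.01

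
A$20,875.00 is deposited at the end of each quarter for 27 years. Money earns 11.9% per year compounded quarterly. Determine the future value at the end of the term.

A$15,939,110.94

This is an ordinary annuity: 108 deposits of A$20,875.00 at the end of each quarter.
Periodic rate r = 0.119/4 per quarter; n is counted in quarters.
FV = PMT × [((1+r)^n − 1)/r] = 20,875 × [(1+r)^108 − 1] / r = A$15,939,110.94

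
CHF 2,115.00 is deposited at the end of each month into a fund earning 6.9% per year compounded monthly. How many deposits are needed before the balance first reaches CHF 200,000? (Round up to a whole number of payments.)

76 payments

Periodic rate r = 0.069/12 per month; n is counted in months.
Ordinary annuity FV: 200,000 = 2,115 × [((1+r)^n − 1)/r].
(1+r)^n = 1 + 200,000 × r / 2,115, so n = ln(1 + 200,000·r/2,115) / ln(1+r) = 75.73.
Round up to a whole number of payments: n = 76.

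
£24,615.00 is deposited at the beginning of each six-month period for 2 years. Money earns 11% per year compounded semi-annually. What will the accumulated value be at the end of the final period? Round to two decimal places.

This is an annuity due: 4 deposits of £24,615.00 at the beginning of each six-month period.
Periodic rate r = 0.11/2 per half-year; n is counted in half-years.
FV = PMT × [((1+r)^n − 1)/r] × (1+r) = 24,615 × [(1+r)^4 − 1] / r × (1+r) = £112,763.56

£112,763.56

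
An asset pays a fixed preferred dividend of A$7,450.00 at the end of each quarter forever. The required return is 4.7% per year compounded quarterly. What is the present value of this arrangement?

A$634,042.55

Periodic rate r = 0.047/4 per quarter.
Level perpetuity: PV = PMT / r = 7,450 / (0.047/4) = A$634,042.55.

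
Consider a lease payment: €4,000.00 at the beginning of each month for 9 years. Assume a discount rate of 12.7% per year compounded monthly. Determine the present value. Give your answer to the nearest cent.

€259,429.24

This is an annuity due: 108 payments of €4,000.00 at the beginning of each month.
Periodic rate r = 0.127/12 per month; n is counted in months.
PV = PMT × [(1 − (1+r)^−n)/r] × (1+r) = 4,000 × [1 − (1+r)^−108] / r × (1+r) = €259,429.24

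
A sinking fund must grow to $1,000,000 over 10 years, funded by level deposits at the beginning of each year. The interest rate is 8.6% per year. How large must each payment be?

Level annuity due; solve FV = PMT × [((1+r)^n − 1)/r] × (1+r) for PMT.
Periodic rate r = 0.086 per year.
With n = 10: PMT = 1,000,000 / ([((1+r)^n − 1)/r] × (1+r)) = $61,774.83

$61,774.83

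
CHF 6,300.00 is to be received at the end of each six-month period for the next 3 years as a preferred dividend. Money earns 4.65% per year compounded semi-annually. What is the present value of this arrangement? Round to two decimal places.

CHF 34,905.20

This is an ordinary annuity: 6 payments of CHF 6,300.00 at the end of each six-month period.
Periodic rate r = 0.0465/2 per half-year; n is counted in half-years.
PV = PMT × [(1 − (1+r)^−n)/r] = 6,300 × [1 − (1+r)^−6] / r = CHF 34,905.20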